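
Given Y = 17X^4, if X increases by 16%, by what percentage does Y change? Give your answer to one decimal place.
81.1%

For Y = 17X^4:
If X → X(1 + 0.16)
Then Y → Y · (1 + 0.16)^4
     ≈ Y · 1.8106

Percentage change = ((1 + 0.16)^4 − 1) × 100% ≈ 81.1%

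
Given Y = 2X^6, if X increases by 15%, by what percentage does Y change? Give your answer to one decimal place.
131.3%

For Y = 2X^6:
If X → X(1 + 0.15)
Then Y → Y · (1 + 0.15)^6
     ≈ Y · 2.3131

Percentage change = ((1 + 0.15)^6 − 1) × 100% ≈ 131.3%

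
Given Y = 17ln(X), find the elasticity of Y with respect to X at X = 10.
Elasticity = 1/ln(10) ≈ 0.4343

Elasticity = (dY/dX) · (X/Y)

dY/dX = 17/X
At X = 10: dY/dX = 17/10, Y = 17·ln(10)

Elasticity = (17/10) · (10 / (17·ln(10))) = 1/ln(10) ≈ 0.4343

Interpretation: for a small percentage change in X, the percentage change in Y is approximately 0.43 times as large.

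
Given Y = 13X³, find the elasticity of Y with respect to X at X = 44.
Elasticity = 3

Elasticity = (dY/dX) · (X/Y)

dY/dX = 39·X²
At X = 44: dY/dX = 75504, Y = 1107392

Elasticity = 75504 · (44 / 1107392) = 3

Interpretation: for a small percentage change in X, the percentage change in Y is approximately 3.00 times as large.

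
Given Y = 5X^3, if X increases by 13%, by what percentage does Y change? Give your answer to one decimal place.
44.3%

For Y = 5X^3:
If X → X(1 + 0.13)
Then Y → Y · (1 + 0.13)^3
     ≈ Y · 1.4429

Percentage change = ((1 + 0.13)^3 − 1) × 100% ≈ 44.3%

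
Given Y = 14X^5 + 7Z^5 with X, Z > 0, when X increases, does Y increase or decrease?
Y increases

Taking the partial derivative:
∂Y/∂X = 70X^4

∂Y/∂X = 70X^4 > 0 (assuming positive values)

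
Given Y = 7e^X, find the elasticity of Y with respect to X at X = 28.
Elasticity = 28

Elasticity = (dY/dX) · (X/Y)

dY/dX = 7·e^X
At X = 28: dY/dX = 7·e^28, Y = 7·e^28

Elasticity = (7·e^28) · (28 / (7·e^28)) = 28

Interpretation: for a small percentage change in X, the percentage change in Y is approximately 28.00 times as large.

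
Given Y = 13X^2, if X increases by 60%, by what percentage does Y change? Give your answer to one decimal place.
156.0%

For Y = 13X^2:
If X → X(1 + 0.6)
Then Y → Y · (1 + 0.6)^2
     = Y · 2.5600

Percentage change = ((1 + 0.6)^2 − 1) × 100% = 156.0%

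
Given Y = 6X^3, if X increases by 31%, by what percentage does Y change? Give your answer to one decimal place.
124.8%

For Y = 6X^3:
If X → X(1 + 0.31)
Then Y → Y · (1 + 0.31)^3
     ≈ Y · 2.2481

Percentage change = ((1 + 0.31)^3 − 1) × 100% ≈ 124.8%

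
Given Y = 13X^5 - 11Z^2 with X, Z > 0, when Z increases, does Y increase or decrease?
Y decreases

Taking the partial derivative:
∂Y/∂Z = -22Z

∂Y/∂Z = -22Z < 0 (assuming positive values)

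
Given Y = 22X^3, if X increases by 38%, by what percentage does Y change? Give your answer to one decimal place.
162.8%

For Y = 22X^3:
If X → X(1 + 0.38)
Then Y → Y · (1 + 0.38)^3
     ≈ Y · 2.6281

Percentage change = ((1 + 0.38)^3 − 1) × 100% ≈ 162.8%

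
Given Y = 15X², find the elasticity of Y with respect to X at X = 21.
Elasticity = 2

Elasticity = (dY/dX) · (X/Y)

dY/dX = 30·X
At X = 21: dY/dX = 630, Y = 6615

Elasticity = 630 · (21 / 6615) = 2

Interpretation: for a small percentage change in X, the percentage change in Y is approximately 2.00 times as large.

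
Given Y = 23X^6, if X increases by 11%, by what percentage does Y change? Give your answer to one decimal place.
87.0%

For Y = 23X^6:
If X → X(1 + 0.11)
Then Y → Y · (1 + 0.11)^6
     ≈ Y · 1.8704

Percentage change = ((1 + 0.11)^6 − 1) × 100% ≈ 87.0%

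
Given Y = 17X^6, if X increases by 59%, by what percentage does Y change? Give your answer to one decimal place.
1515.8%

For Y = 17X^6:
If X → X(1 + 0.59)
Then Y → Y · (1 + 0.59)^6
     ≈ Y · 16.1578

Percentage change = ((1 + 0.59)^6 − 1) × 100% ≈ 1515.8%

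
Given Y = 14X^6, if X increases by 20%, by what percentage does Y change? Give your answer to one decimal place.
198.6%

For Y = 14X^6:
If X → X(1 + 0.2)
Then Y → Y · (1 + 0.2)^6
     ≈ Y · 2.9860

Percentage change = ((1 + 0.2)^6 − 1) × 100% ≈ 198.6%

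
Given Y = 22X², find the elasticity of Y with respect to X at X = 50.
Elasticity = 2

Elasticity = (dY/dX) · (X/Y)

dY/dX = 44·X
At X = 50: dY/dX = 2200, Y = 55000

Elasticity = 2200 · (50 / 55000) = 2

Interpretation: for a small percentage change in X, the percentage change in Y is approximately 2.00 times as large.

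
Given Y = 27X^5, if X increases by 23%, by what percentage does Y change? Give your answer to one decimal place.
181.5%

For Y = 27X^5:
If X → X(1 + 0.23)
Then Y → Y · (1 + 0.23)^5
     ≈ Y · 2.8153

Percentage change = ((1 + 0.23)^5 − 1) × 100% ≈ 181.5%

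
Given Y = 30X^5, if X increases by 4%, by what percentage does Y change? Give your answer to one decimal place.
21.7%

For Y = 30X^5:
If X → X(1 + 0.04)
Then Y → Y · (1 + 0.04)^5
     ≈ Y · 1.2167

Percentage change = ((1 + 0.04)^5 − 1) × 100% ≈ 21.7%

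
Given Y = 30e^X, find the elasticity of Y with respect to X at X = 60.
Elasticity = 60

Elasticity = (dY/dX) · (X/Y)

dY/dX = 30·e^X
At X = 60: dY/dX = 30·e^60, Y = 30·e^60

Elasticity = (30·e^60) · (60 / (30·e^60)) = 60

Interpretation: for a small percentage change in X, the percentage change in Y is approximately 60.00 times as large.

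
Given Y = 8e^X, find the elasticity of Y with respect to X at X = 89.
Elasticity = 89

Elasticity = (dY/dX) · (X/Y)

dY/dX = 8·e^X
At X = 89: dY/dX = 8·e^89, Y = 8·e^89

Elasticity = (8·e^89) · (89 / (8·e^89)) = 89

Interpretation: for a small percentage change in X, the percentage change in Y is approximately 89.00 times as large.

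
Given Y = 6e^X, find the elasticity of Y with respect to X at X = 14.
Elasticity = 14

Elasticity = (dY/dX) · (X/Y)

dY/dX = 6·e^X
At X = 14: dY/dX = 6·e^14, Y = 6·e^14

Elasticity = (6·e^14) · (14 / (6·e^14)) = 14

Interpretation: for a small percentage change in X, the percentage change in Y is approximately 14.00 times as large.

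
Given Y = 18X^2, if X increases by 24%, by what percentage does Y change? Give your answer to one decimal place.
53.8%

For Y = 18X^2:
If X → X(1 + 0.24)
Then Y → Y · (1 + 0.24)^2
     = Y · 1.5376

Percentage change = ((1 + 0.24)^2 − 1) × 100% ≈ 53.8%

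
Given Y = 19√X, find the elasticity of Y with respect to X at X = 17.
Elasticity = 1/2

Elasticity = (dY/dX) · (X/Y)

dY/dX = 19/(2·√X)
At X = 17: dY/dX = 19·√17/34, Y = 19·√17

Elasticity = (19·√17/34) · (17 / (19·√17)) = 1/2

Interpretation: for a small percentage change in X, the percentage change in Y is approximately 0.50 times as large.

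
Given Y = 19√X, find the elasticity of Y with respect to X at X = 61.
Elasticity = 1/2

Elasticity = (dY/dX) · (X/Y)

dY/dX = 19/(2·√X)
At X = 61: dY/dX = 19·√61/122, Y = 19·√61

Elasticity = (19·√61/122) · (61 / (19·√61)) = 1/2

Interpretation: for a small percentage change in X, the percentage change in Y is approximately 0.50 times as large.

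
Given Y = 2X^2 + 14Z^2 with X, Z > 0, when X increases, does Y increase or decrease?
Y increases

Taking the partial derivative:
∂Y/∂X = 4X

∂Y/∂X = 4X > 0 (assuming positive values)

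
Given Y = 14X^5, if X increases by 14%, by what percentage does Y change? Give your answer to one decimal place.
92.5%

For Y = 14X^5:
If X → X(1 + 0.14)
Then Y → Y · (1 + 0.14)^5
     ≈ Y · 1.9254

Percentage change = ((1 + 0.14)^5 − 1) × 100% ≈ 92.5%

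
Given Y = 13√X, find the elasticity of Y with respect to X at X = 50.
Elasticity = 1/2

Elasticity = (dY/dX) · (X/Y)

dY/dX = 13/(2·√X)
At X = 50: dY/dX = 13·√2/20, Y = 65·√2

Elasticity = (13·√2/20) · (50 / (65·√2)) = 1/2

Interpretation: for a small percentage change in X, the percentage change in Y is approximately 0.50 times as large.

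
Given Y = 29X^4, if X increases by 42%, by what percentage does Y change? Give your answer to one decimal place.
306.6%

For Y = 29X^4:
If X → X(1 + 0.42)
Then Y → Y · (1 + 0.42)^4
     ≈ Y · 4.0659

Percentage change = ((1 + 0.42)^4 − 1) × 100% ≈ 306.6%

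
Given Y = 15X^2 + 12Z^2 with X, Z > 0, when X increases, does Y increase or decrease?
Y increases

Taking the partial derivative:
∂Y/∂X = 30X

∂Y/∂X = 30X > 0 (assuming positive values)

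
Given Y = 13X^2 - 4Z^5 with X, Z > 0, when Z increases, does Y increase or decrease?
Y decreases

Taking the partial derivative:
∂Y/∂Z = -20Z^4

∂Y/∂Z = -20Z^4 < 0 (assuming positive values)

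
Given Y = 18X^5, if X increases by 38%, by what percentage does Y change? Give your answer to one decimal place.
400.5%

For Y = 18X^5:
If X → X(1 + 0.38)
Then Y → Y · (1 + 0.38)^5
     ≈ Y · 5.0049

Percentage change = ((1 + 0.38)^5 − 1) × 100% ≈ 400.5%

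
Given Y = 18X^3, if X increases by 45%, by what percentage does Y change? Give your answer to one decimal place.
204.9%

For Y = 18X^3:
If X → X(1 + 0.45)
Then Y → Y · (1 + 0.45)^3
     ≈ Y · 3.0486

Percentage change = ((1 + 0.45)^3 − 1) × 100% ≈ 204.9%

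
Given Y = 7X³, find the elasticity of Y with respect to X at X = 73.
Elasticity = 3

Elasticity = (dY/dX) · (X/Y)

dY/dX = 21·X²
At X = 73: dY/dX = 111909, Y = 2723119

Elasticity = 111909 · (73 / 2723119) = 3

Interpretation: for a small percentage change in X, the percentage change in Y is approximately 3.00 times as large.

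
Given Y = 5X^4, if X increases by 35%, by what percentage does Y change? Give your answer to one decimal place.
232.2%

For Y = 5X^4:
If X → X(1 + 0.35)
Then Y → Y · (1 + 0.35)^4
     ≈ Y · 3.3215

Percentage change = ((1 + 0.35)^4 − 1) × 100% ≈ 232.2%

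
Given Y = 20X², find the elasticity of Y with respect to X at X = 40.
Elasticity = 2

Elasticity = (dY/dX) · (X/Y)

dY/dX = 40·X
At X = 40: dY/dX = 1600, Y = 32000

Elasticity = 1600 · (40 / 32000) = 2

Interpretation: for a small percentage change in X, the percentage change in Y is approximately 2.00 times as large.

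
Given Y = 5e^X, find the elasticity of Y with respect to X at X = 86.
Elasticity = 86

Elasticity = (dY/dX) · (X/Y)

dY/dX = 5·e^X
At X = 86: dY/dX = 5·e^86, Y = 5·e^86

Elasticity = (5·e^86) · (86 / (5·e^86)) = 86

Interpretation: for a small percentage change in X, the percentage change in Y is approximately 86.00 times as large.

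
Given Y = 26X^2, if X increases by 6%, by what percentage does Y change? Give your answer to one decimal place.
12.4%

For Y = 26X^2:
If X → X(1 + 0.06)
Then Y → Y · (1 + 0.06)^2
     = Y · 1.1236

Percentage change = ((1 + 0.06)^2 − 1) × 100% ≈ 12.4%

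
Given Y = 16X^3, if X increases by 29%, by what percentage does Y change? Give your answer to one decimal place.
114.7%

For Y = 16X^3:
If X → X(1 + 0.29)
Then Y → Y · (1 + 0.29)^3
     ≈ Y · 2.1467

Percentage change = ((1 + 0.29)^3 − 1) × 100% ≈ 114.7%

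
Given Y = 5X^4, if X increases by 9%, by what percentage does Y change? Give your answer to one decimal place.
41.2%

For Y = 5X^4:
If X → X(1 + 0.09)
Then Y → Y · (1 + 0.09)^4
     ≈ Y · 1.4116

Percentage change = ((1 + 0.09)^4 − 1) × 100% ≈ 41.2%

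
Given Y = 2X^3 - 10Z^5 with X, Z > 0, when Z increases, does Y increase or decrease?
Y decreases

Taking the partial derivative:
∂Y/∂Z = -50Z^4

∂Y/∂Z = -50Z^4 < 0 (assuming positive values)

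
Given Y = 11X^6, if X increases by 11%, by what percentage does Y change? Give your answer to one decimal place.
87.0%

For Y = 11X^6:
If X → X(1 + 0.11)
Then Y → Y · (1 + 0.11)^6
     ≈ Y · 1.8704

Percentage change = ((1 + 0.11)^6 − 1) × 100% ≈ 87.0%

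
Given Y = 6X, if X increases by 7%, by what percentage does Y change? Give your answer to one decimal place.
7.0%

For Y = 6X:
If X → X(1 + 0.07)
Then Y → Y · (1 + 0.07)^1
     = Y · 1.0700

Percentage change = ((1 + 0.07)^1 − 1) × 100% = 7.0%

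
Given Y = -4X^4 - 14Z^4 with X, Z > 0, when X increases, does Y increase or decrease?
Y decreases

Taking the partial derivative:
∂Y/∂X = -16X^3

∂Y/∂X = -16X^3 < 0 (assuming positive values)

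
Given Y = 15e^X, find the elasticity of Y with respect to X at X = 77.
Elasticity = 77

Elasticity = (dY/dX) · (X/Y)

dY/dX = 15·e^X
At X = 77: dY/dX = 15·e^77, Y = 15·e^77

Elasticity = (15·e^77) · (77 / (15·e^77)) = 77

Interpretation: for a small percentage change in X, the percentage change in Y is approximately 77.00 times as large.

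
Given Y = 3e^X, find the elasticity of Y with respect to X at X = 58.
Elasticity = 58

Elasticity = (dY/dX) · (X/Y)

dY/dX = 3·e^X
At X = 58: dY/dX = 3·e^58, Y = 3·e^58

Elasticity = (3·e^58) · (58 / (3·e^58)) = 58

Interpretation: for a small percentage change in X, the percentage change in Y is approximately 58.00 times as large.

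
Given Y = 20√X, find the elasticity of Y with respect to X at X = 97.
Elasticity = 1/2

Elasticity = (dY/dX) · (X/Y)

dY/dX = 10/√X
At X = 97: dY/dX = 10·√97/97, Y = 20·√97

Elasticity = (10·√97/97) · (97 / (20·√97)) = 1/2

Interpretation: for a small percentage change in X, the percentage change in Y is approximately 0.50 times as large.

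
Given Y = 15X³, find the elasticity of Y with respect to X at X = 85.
Elasticity = 3

Elasticity = (dY/dX) · (X/Y)

dY/dX = 45·X²
At X = 85: dY/dX = 325125, Y = 9211875

Elasticity = 325125 · (85 / 9211875) = 3

Interpretation: for a small percentage change in X, the percentage change in Y is approximately 3.00 times as large.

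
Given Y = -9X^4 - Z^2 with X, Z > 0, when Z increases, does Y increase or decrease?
Y decreases

Taking the partial derivative:
∂Y/∂Z = -2Z

∂Y/∂Z = -2Z < 0 (assuming positive values)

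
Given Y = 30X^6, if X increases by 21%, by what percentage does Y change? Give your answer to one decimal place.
213.8%

For Y = 30X^6:
If X → X(1 + 0.21)
Then Y → Y · (1 + 0.21)^6
     ≈ Y · 3.1384

Percentage change = ((1 + 0.21)^6 − 1) × 100% ≈ 213.8%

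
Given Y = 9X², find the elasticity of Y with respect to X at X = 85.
Elasticity = 2

Elasticity = (dY/dX) · (X/Y)

dY/dX = 18·X
At X = 85: dY/dX = 1530, Y = 65025

Elasticity = 1530 · (85 / 65025) = 2

Interpretation: for a small percentage change in X, the percentage change in Y is approximately 2.00 times as large.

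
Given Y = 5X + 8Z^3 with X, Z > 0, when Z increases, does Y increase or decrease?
Y increases

Taking the partial derivative:
∂Y/∂Z = 24Z^2

∂Y/∂Z = 24Z^2 > 0 (assuming positive values)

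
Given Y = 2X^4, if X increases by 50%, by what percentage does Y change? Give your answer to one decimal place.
406.3%

For Y = 2X^4:
If X → X(1 + 0.5)
Then Y → Y · (1 + 0.5)^4
     = Y · 5.0625

Percentage change = ((1 + 0.5)^4 − 1) × 100% ≈ 406.3%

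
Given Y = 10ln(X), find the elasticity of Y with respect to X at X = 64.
Elasticity = 1/ln(64) ≈ 0.2404

Elasticity = (dY/dX) · (X/Y)

dY/dX = 10/X
At X = 64: dY/dX = 5/32, Y = 10·ln(64)

Elasticity = (5/32) · (64 / (10·ln(64))) = 1/ln(64) ≈ 0.2404

Interpretation: for a small percentage change in X, the percentage change in Y is approximately 0.24 times as large.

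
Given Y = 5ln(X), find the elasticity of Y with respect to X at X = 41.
Elasticity = 1/ln(41) ≈ 0.2693

Elasticity = (dY/dX) · (X/Y)

dY/dX = 5/X
At X = 41: dY/dX = 5/41, Y = 5·ln(41)

Elasticity = (5/41) · (41 / (5·ln(41))) = 1/ln(41) ≈ 0.2693

Interpretation: for a small percentage change in X, the percentage change in Y is approximately 0.27 times as large.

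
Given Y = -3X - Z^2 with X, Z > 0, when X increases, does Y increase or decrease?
Y decreases

Taking the partial derivative:
∂Y/∂X = -3

∂Y/∂X = -3 < 0 (assuming positive values)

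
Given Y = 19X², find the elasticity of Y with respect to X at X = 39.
Elasticity = 2

Elasticity = (dY/dX) · (X/Y)

dY/dX = 38·X
At X = 39: dY/dX = 1482, Y = 28899

Elasticity = 1482 · (39 / 28899) = 2

Interpretation: for a small percentage change in X, the percentage change in Y is approximately 2.00 times as large.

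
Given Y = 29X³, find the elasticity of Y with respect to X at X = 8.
Elasticity = 3

Elasticity = (dY/dX) · (X/Y)

dY/dX = 87·X²
At X = 8: dY/dX = 5568, Y = 14848

Elasticity = 5568 · (8 / 14848) = 3

Interpretation: for a small percentage change in X, the percentage change in Y is approximately 3.00 times as large.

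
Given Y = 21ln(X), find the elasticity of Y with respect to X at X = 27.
Elasticity = 1/ln(27) ≈ 0.3034

Elasticity = (dY/dX) · (X/Y)

dY/dX = 21/X
At X = 27: dY/dX = 7/9, Y = 21·ln(27)

Elasticity = (7/9) · (27 / (21·ln(27))) = 1/ln(27) ≈ 0.3034

Interpretation: for a small percentage change in X, the percentage change in Y is approximately 0.30 times as large.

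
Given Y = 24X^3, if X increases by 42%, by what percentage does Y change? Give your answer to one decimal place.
186.3%

For Y = 24X^3:
If X → X(1 + 0.42)
Then Y → Y · (1 + 0.42)^3
     ≈ Y · 2.8633

Percentage change = ((1 + 0.42)^3 − 1) × 100% ≈ 186.3%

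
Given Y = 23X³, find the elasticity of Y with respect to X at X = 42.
Elasticity = 3

Elasticity = (dY/dX) · (X/Y)

dY/dX = 69·X²
At X = 42: dY/dX = 121716, Y = 1704024

Elasticity = 121716 · (42 / 1704024) = 3

Interpretation: for a small percentage change in X, the percentage change in Y is approximately 3.00 times as large.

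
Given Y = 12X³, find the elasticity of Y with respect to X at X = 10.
Elasticity = 3

Elasticity = (dY/dX) · (X/Y)

dY/dX = 36·X²
At X = 10: dY/dX = 3600, Y = 12000

Elasticity = 3600 · (10 / 12000) = 3

Interpretation: for a small percentage change in X, the percentage change in Y is approximately 3.00 times as large.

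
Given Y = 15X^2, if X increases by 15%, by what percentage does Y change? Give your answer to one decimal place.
32.3%

For Y = 15X^2:
If X → X(1 + 0.15)
Then Y → Y · (1 + 0.15)^2
     = Y · 1.3225

Percentage change = ((1 + 0.15)^2 − 1) × 100% ≈ 32.3%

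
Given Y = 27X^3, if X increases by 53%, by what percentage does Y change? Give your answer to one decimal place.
258.2%

For Y = 27X^3:
If X → X(1 + 0.53)
Then Y → Y · (1 + 0.53)^3
     ≈ Y · 3.5816

Percentage change = ((1 + 0.53)^3 − 1) × 100% ≈ 258.2%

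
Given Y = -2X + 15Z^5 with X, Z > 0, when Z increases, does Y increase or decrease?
Y increases

Taking the partial derivative:
∂Y/∂Z = 75Z^4

∂Y/∂Z = 75Z^4 > 0 (assuming positive values)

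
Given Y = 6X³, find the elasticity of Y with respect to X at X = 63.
Elasticity = 3

Elasticity = (dY/dX) · (X/Y)

dY/dX = 18·X²
At X = 63: dY/dX = 71442, Y = 1500282

Elasticity = 71442 · (63 / 1500282) = 3

Interpretation: for a small percentage change in X, the percentage change in Y is approximately 3.00 times as large.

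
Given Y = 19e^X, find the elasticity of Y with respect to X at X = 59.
Elasticity = 59

Elasticity = (dY/dX) · (X/Y)

dY/dX = 19·e^X
At X = 59: dY/dX = 19·e^59, Y = 19·e^59

Elasticity = (19·e^59) · (59 / (19·e^59)) = 59

Interpretation: for a small percentage change in X, the percentage change in Y is approximately 59.00 times as large.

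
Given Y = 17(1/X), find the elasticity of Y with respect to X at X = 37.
Elasticity = -1

Elasticity = (dY/dX) · (X/Y)

dY/dX = -17/X²
At X = 37: dY/dX = -17/1369, Y = 17/37

Elasticity = (-17/1369) · (37 / (17/37)) = -1

Interpretation: for a small percentage change in X, the percentage change in Y is approximately -1.00 times as large.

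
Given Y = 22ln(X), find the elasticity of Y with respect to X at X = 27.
Elasticity = 1/ln(27) ≈ 0.3034

Elasticity = (dY/dX) · (X/Y)

dY/dX = 22/X
At X = 27: dY/dX = 22/27, Y = 22·ln(27)

Elasticity = (22/27) · (27 / (22·ln(27))) = 1/ln(27) ≈ 0.3034

Interpretation: for a small percentage change in X, the percentage change in Y is approximately 0.30 times as large.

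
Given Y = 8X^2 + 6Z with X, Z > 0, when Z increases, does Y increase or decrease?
Y increases

Taking the partial derivative:
∂Y/∂Z = 6

∂Y/∂Z = 6 > 0 (assuming positive values)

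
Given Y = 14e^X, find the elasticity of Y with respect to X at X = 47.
Elasticity = 47

Elasticity = (dY/dX) · (X/Y)

dY/dX = 14·e^X
At X = 47: dY/dX = 14·e^47, Y = 14·e^47

Elasticity = (14·e^47) · (47 / (14·e^47)) = 47

Interpretation: for a small percentage change in X, the percentage change in Y is approximately 47.00 times as large.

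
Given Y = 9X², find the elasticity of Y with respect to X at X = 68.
Elasticity = 2

Elasticity = (dY/dX) · (X/Y)

dY/dX = 18·X
At X = 68: dY/dX = 1224, Y = 41616

Elasticity = 1224 · (68 / 41616) = 2

Interpretation: for a small percentage change in X, the percentage change in Y is approximately 2.00 times as large.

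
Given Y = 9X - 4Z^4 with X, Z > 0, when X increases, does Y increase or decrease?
Y increases

Taking the partial derivative:
∂Y/∂X = 9

∂Y/∂X = 9 > 0 (assuming positive values)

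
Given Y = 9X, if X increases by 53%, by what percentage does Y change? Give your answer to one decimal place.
53.0%

For Y = 9X:
If X → X(1 + 0.53)
Then Y → Y · (1 + 0.53)^1
     = Y · 1.5300

Percentage change = ((1 + 0.53)^1 − 1) × 100% = 53.0%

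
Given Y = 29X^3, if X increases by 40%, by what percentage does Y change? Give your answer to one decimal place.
174.4%

For Y = 29X^3:
If X → X(1 + 0.4)
Then Y → Y · (1 + 0.4)^3
     = Y · 2.7440

Percentage change = ((1 + 0.4)^3 − 1) × 100% = 174.4%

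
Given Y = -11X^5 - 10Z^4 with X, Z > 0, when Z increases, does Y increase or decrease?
Y decreases

Taking the partial derivative:
∂Y/∂Z = -40Z^3

∂Y/∂Z = -40Z^3 < 0 (assuming positive values)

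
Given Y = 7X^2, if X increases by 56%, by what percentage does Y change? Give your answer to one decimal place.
143.4%

For Y = 7X^2:
If X → X(1 + 0.56)
Then Y → Y · (1 + 0.56)^2
     = Y · 2.4336

Percentage change = ((1 + 0.56)^2 − 1) × 100% ≈ 143.4%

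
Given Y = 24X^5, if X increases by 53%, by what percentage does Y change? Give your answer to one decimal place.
738.4%

For Y = 24X^5:
If X → X(1 + 0.53)
Then Y → Y · (1 + 0.53)^5
     ≈ Y · 8.3841

Percentage change = ((1 + 0.53)^5 − 1) × 100% ≈ 738.4%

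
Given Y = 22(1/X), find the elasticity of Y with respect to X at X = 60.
Elasticity = -1

Elasticity = (dY/dX) · (X/Y)

dY/dX = -22/X²
At X = 60: dY/dX = -11/1800, Y = 11/30

Elasticity = (-11/1800) · (60 / (11/30)) = -1

Interpretation: for a small percentage change in X, the percentage change in Y is approximately -1.00 times as large.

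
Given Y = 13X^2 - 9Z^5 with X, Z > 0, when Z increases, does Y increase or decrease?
Y decreases

Taking the partial derivative:
∂Y/∂Z = -45Z^4

∂Y/∂Z = -45Z^4 < 0 (assuming positive values)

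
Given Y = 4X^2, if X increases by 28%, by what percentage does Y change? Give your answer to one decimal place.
63.8%

For Y = 4X^2:
If X → X(1 + 0.28)
Then Y → Y · (1 + 0.28)^2
     = Y · 1.6384

Percentage change = ((1 + 0.28)^2 − 1) × 100% ≈ 63.8%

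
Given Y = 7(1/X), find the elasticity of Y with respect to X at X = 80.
Elasticity = -1

Elasticity = (dY/dX) · (X/Y)

dY/dX = -7/X²
At X = 80: dY/dX = -7/6400, Y = 7/80

Elasticity = (-7/6400) · (80 / (7/80)) = -1

Interpretation: for a small percentage change in X, the percentage change in Y is approximately -1.00 times as large.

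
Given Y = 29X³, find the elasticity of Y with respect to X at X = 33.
Elasticity = 3

Elasticity = (dY/dX) · (X/Y)

dY/dX = 87·X²
At X = 33: dY/dX = 94743, Y = 1042173

Elasticity = 94743 · (33 / 1042173) = 3

Interpretation: for a small percentage change in X, the percentage change in Y is approximately 3.00 times as large.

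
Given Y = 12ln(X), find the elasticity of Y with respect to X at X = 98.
Elasticity = 1/ln(98) ≈ 0.2181

Elasticity = (dY/dX) · (X/Y)

dY/dX = 12/X
At X = 98: dY/dX = 6/49, Y = 12·ln(98)

Elasticity = (6/49) · (98 / (12·ln(98))) = 1/ln(98) ≈ 0.2181

Interpretation: for a small percentage change in X, the percentage change in Y is approximately 0.22 times as large.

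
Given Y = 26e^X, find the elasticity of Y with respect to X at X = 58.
Elasticity = 58

Elasticity = (dY/dX) · (X/Y)

dY/dX = 26·e^X
At X = 58: dY/dX = 26·e^58, Y = 26·e^58

Elasticity = (26·e^58) · (58 / (26·e^58)) = 58

Interpretation: for a small percentage change in X, the percentage change in Y is approximately 58.00 times as large.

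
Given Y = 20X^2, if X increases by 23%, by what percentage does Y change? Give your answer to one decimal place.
51.3%

For Y = 20X^2:
If X → X(1 + 0.23)
Then Y → Y · (1 + 0.23)^2
     = Y · 1.5129

Percentage change = ((1 + 0.23)^2 − 1) × 100% ≈ 51.3%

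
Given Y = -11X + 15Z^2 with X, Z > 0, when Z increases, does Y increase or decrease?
Y increases

Taking the partial derivative:
∂Y/∂Z = 30Z

∂Y/∂Z = 30Z > 0 (assuming positive values)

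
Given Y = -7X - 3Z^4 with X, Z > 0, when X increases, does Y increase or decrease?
Y decreases

Taking the partial derivative:
∂Y/∂X = -7

∂Y/∂X = -7 < 0 (assuming positive values)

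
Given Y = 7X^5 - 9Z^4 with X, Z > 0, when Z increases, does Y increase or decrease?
Y decreases

Taking the partial derivative:
∂Y/∂Z = -36Z^3

∂Y/∂Z = -36Z^3 < 0 (assuming positive values)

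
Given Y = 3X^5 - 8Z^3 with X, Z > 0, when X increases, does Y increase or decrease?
Y increases

Taking the partial derivative:
∂Y/∂X = 15X^4

∂Y/∂X = 15X^4 > 0 (assuming positive values)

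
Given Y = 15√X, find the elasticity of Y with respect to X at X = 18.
Elasticity = 1/2

Elasticity = (dY/dX) · (X/Y)

dY/dX = 15/(2·√X)
At X = 18: dY/dX = 5·√2/4, Y = 45·√2

Elasticity = (5·√2/4) · (18 / (45·√2)) = 1/2

Interpretation: for a small percentage change in X, the percentage change in Y is approximately 0.50 times as large.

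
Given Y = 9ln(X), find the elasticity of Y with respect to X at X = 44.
Elasticity = 1/ln(44) ≈ 0.2643

Elasticity = (dY/dX) · (X/Y)

dY/dX = 9/X
At X = 44: dY/dX = 9/44, Y = 9·ln(44)

Elasticity = (9/44) · (44 / (9·ln(44))) = 1/ln(44) ≈ 0.2643

Interpretation: for a small percentage change in X, the percentage change in Y is approximately 0.26 times as large.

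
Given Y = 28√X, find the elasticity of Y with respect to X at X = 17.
Elasticity = 1/2

Elasticity = (dY/dX) · (X/Y)

dY/dX = 14/√X
At X = 17: dY/dX = 14·√17/17, Y = 28·√17

Elasticity = (14·√17/17) · (17 / (28·√17)) = 1/2

Interpretation: for a small percentage change in X, the percentage change in Y is approximately 0.50 times as large.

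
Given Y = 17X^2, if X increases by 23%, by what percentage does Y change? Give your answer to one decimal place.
51.3%

For Y = 17X^2:
If X → X(1 + 0.23)
Then Y → Y · (1 + 0.23)^2
     = Y · 1.5129

Percentage change = ((1 + 0.23)^2 − 1) × 100% ≈ 51.3%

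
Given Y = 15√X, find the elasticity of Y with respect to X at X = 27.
Elasticity = 1/2

Elasticity = (dY/dX) · (X/Y)

dY/dX = 15/(2·√X)
At X = 27: dY/dX = 5·√3/6, Y = 45·√3

Elasticity = (5·√3/6) · (27 / (45·√3)) = 1/2

Interpretation: for a small percentage change in X, the percentage change in Y is approximately 0.50 times as large.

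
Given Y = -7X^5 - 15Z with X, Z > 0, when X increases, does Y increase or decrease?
Y decreases

Taking the partial derivative:
∂Y/∂X = -35X^4

∂Y/∂X = -35X^4 < 0 (assuming positive values)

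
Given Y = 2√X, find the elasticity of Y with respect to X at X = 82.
Elasticity = 1/2

Elasticity = (dY/dX) · (X/Y)

dY/dX = 1/√X
At X = 82: dY/dX = √82/82, Y = 2·√82

Elasticity = (√82/82) · (82 / (2·√82)) = 1/2

Interpretation: for a small percentage change in X, the percentage change in Y is approximately 0.50 times as large.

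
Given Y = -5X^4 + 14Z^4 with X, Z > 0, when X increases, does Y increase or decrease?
Y decreases

Taking the partial derivative:
∂Y/∂X = -20X^3

∂Y/∂X = -20X^3 < 0 (assuming positive values)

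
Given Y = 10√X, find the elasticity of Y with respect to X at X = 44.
Elasticity = 1/2

Elasticity = (dY/dX) · (X/Y)

dY/dX = 5/√X
At X = 44: dY/dX = 5·√11/22, Y = 20·√11

Elasticity = (5·√11/22) · (44 / (20·√11)) = 1/2

Interpretation: for a small percentage change in X, the percentage change in Y is approximately 0.50 times as large.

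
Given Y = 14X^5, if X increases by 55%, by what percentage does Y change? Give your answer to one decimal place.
794.7%

For Y = 14X^5:
If X → X(1 + 0.55)
Then Y → Y · (1 + 0.55)^5
     ≈ Y · 8.9466

Percentage change = ((1 + 0.55)^5 − 1) × 100% ≈ 794.7%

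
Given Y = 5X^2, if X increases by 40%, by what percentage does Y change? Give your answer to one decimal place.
96.0%

For Y = 5X^2:
If X → X(1 + 0.4)
Then Y → Y · (1 + 0.4)^2
     = Y · 1.9600

Percentage change = ((1 + 0.4)^2 − 1) × 100% = 96.0%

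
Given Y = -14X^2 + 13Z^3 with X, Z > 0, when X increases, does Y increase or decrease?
Y decreases

Taking the partial derivative:
∂Y/∂X = -28X

∂Y/∂X = -28X < 0 (assuming positive values)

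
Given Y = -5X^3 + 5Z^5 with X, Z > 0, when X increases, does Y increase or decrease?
Y decreases

Taking the partial derivative:
∂Y/∂X = -15X^2

∂Y/∂X = -15X^2 < 0 (assuming positive values)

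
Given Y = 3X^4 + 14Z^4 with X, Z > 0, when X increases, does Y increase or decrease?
Y increases

Taking the partial derivative:
∂Y/∂X = 12X^3

∂Y/∂X = 12X^3 > 0 (assuming positive values)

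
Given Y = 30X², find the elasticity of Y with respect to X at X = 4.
Elasticity = 2

Elasticity = (dY/dX) · (X/Y)

dY/dX = 60·X
At X = 4: dY/dX = 240, Y = 480

Elasticity = 240 · (4 / 480) = 2

Interpretation: for a small percentage change in X, the percentage change in Y is approximately 2.00 times as large.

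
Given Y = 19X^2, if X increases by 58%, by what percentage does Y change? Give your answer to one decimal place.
149.6%

For Y = 19X^2:
If X → X(1 + 0.58)
Then Y → Y · (1 + 0.58)^2
     = Y · 2.4964

Percentage change = ((1 + 0.58)^2 − 1) × 100% ≈ 149.6%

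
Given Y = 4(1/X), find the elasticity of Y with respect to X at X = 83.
Elasticity = -1

Elasticity = (dY/dX) · (X/Y)

dY/dX = -4/X²
At X = 83: dY/dX = -4/6889, Y = 4/83

Elasticity = (-4/6889) · (83 / (4/83)) = -1

Interpretation: for a small percentage change in X, the percentage change in Y is approximately -1.00 times as large.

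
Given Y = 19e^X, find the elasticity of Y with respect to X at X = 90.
Elasticity = 90

Elasticity = (dY/dX) · (X/Y)

dY/dX = 19·e^X
At X = 90: dY/dX = 19·e^90, Y = 19·e^90

Elasticity = (19·e^90) · (90 / (19·e^90)) = 90

Interpretation: for a small percentage change in X, the percentage change in Y is approximately 90.00 times as large.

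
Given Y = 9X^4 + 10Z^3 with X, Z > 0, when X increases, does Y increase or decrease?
Y increases

Taking the partial derivative:
∂Y/∂X = 36X^3

∂Y/∂X = 36X^3 > 0 (assuming positive values)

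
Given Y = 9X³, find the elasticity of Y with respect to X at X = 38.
Elasticity = 3

Elasticity = (dY/dX) · (X/Y)

dY/dX = 27·X²
At X = 38: dY/dX = 38988, Y = 493848

Elasticity = 38988 · (38 / 493848) = 3

Interpretation: for a small percentage change in X, the percentage change in Y is approximately 3.00 times as large.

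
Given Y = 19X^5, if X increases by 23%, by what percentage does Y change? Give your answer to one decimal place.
181.5%

For Y = 19X^5:
If X → X(1 + 0.23)
Then Y → Y · (1 + 0.23)^5
     ≈ Y · 2.8153

Percentage change = ((1 + 0.23)^5 − 1) × 100% ≈ 181.5%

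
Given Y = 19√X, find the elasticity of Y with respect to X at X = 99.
Elasticity = 1/2

Elasticity = (dY/dX) · (X/Y)

dY/dX = 19/(2·√X)
At X = 99: dY/dX = 19·√11/66, Y = 57·√11

Elasticity = (19·√11/66) · (99 / (57·√11)) = 1/2

Interpretation: for a small percentage change in X, the percentage change in Y is approximately 0.50 times as large.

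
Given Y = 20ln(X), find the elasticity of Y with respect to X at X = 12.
Elasticity = 1/ln(12) ≈ 0.4024

Elasticity = (dY/dX) · (X/Y)

dY/dX = 20/X
At X = 12: dY/dX = 5/3, Y = 20·ln(12)

Elasticity = (5/3) · (12 / (20·ln(12))) = 1/ln(12) ≈ 0.4024

Interpretation: for a small percentage change in X, the percentage change in Y is approximately 0.40 times as large.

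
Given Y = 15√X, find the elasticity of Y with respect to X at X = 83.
Elasticity = 1/2

Elasticity = (dY/dX) · (X/Y)

dY/dX = 15/(2·√X)
At X = 83: dY/dX = 15·√83/166, Y = 15·√83

Elasticity = (15·√83/166) · (83 / (15·√83)) = 1/2

Interpretation: for a small percentage change in X, the percentage change in Y is approximately 0.50 times as large.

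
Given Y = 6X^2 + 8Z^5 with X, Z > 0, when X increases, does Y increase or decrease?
Y increases

Taking the partial derivative:
∂Y/∂X = 12X

∂Y/∂X = 12X > 0 (assuming positive values)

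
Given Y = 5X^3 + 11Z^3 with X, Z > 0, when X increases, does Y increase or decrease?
Y increases

Taking the partial derivative:
∂Y/∂X = 15X^2

∂Y/∂X = 15X^2 > 0 (assuming positive values)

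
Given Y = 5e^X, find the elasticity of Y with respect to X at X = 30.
Elasticity = 30

Elasticity = (dY/dX) · (X/Y)

dY/dX = 5·e^X
At X = 30: dY/dX = 5·e^30, Y = 5·e^30

Elasticity = (5·e^30) · (30 / (5·e^30)) = 30

Interpretation: for a small percentage change in X, the percentage change in Y is approximately 30.00 times as large.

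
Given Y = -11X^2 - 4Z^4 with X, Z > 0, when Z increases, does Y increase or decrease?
Y decreases

Taking the partial derivative:
∂Y/∂Z = -16Z^3

∂Y/∂Z = -16Z^3 < 0 (assuming positive values)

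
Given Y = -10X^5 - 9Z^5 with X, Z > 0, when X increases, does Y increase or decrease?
Y decreases

Taking the partial derivative:
∂Y/∂X = -50X^4

∂Y/∂X = -50X^4 < 0 (assuming positive values)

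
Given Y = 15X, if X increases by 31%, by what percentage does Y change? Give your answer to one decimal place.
31.0%

For Y = 15X:
If X → X(1 + 0.31)
Then Y → Y · (1 + 0.31)^1
     = Y · 1.3100

Percentage change = ((1 + 0.31)^1 − 1) × 100% = 31.0%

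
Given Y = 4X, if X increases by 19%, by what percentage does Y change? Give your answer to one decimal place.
19.0%

For Y = 4X:
If X → X(1 + 0.19)
Then Y → Y · (1 + 0.19)^1
     = Y · 1.1900

Percentage change = ((1 + 0.19)^1 − 1) × 100% = 19.0%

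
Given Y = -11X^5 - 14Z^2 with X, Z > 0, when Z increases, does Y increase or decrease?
Y decreases

Taking the partial derivative:
∂Y/∂Z = -28Z

∂Y/∂Z = -28Z < 0 (assuming positive values)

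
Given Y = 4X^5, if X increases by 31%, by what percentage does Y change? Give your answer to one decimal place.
285.8%

For Y = 4X^5:
If X → X(1 + 0.31)
Then Y → Y · (1 + 0.31)^5
     ≈ Y · 3.8579

Percentage change = ((1 + 0.31)^5 − 1) × 100% ≈ 285.8%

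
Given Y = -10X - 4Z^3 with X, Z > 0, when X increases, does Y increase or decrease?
Y decreases

Taking the partial derivative:
∂Y/∂X = -10

∂Y/∂X = -10 < 0 (assuming positive values)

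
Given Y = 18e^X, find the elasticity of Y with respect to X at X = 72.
Elasticity = 72

Elasticity = (dY/dX) · (X/Y)

dY/dX = 18·e^X
At X = 72: dY/dX = 18·e^72, Y = 18·e^72

Elasticity = (18·e^72) · (72 / (18·e^72)) = 72

Interpretation: for a small percentage change in X, the percentage change in Y is approximately 72.00 times as large.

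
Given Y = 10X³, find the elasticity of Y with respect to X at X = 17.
Elasticity = 3

Elasticity = (dY/dX) · (X/Y)

dY/dX = 30·X²
At X = 17: dY/dX = 8670, Y = 49130

Elasticity = 8670 · (17 / 49130) = 3

Interpretation: for a small percentage change in X, the percentage change in Y is approximately 3.00 times as large.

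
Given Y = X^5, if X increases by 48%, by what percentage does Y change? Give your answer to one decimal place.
610.1%

For Y = X^5:
If X → X(1 + 0.48)
Then Y → Y · (1 + 0.48)^5
     ≈ Y · 7.1008

Percentage change = ((1 + 0.48)^5 − 1) × 100% ≈ 610.1%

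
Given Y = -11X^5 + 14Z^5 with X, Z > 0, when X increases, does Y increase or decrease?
Y decreases

Taking the partial derivative:
∂Y/∂X = -55X^4

∂Y/∂X = -55X^4 < 0 (assuming positive values)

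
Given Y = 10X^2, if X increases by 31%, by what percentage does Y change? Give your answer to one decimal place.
71.6%

For Y = 10X^2:
If X → X(1 + 0.31)
Then Y → Y · (1 + 0.31)^2
     = Y · 1.7161

Percentage change = ((1 + 0.31)^2 − 1) × 100% ≈ 71.6%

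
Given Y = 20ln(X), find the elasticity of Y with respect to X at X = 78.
Elasticity = 1/ln(78) ≈ 0.2295

Elasticity = (dY/dX) · (X/Y)

dY/dX = 20/X
At X = 78: dY/dX = 10/39, Y = 20·ln(78)

Elasticity = (10/39) · (78 / (20·ln(78))) = 1/ln(78) ≈ 0.2295

Interpretation: for a small percentage change in X, the percentage change in Y is approximately 0.23 times as large.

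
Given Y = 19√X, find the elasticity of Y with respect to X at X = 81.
Elasticity = 1/2

Elasticity = (dY/dX) · (X/Y)

dY/dX = 19/(2·√X)
At X = 81: dY/dX = 19/18, Y = 171

Elasticity = (19/18) · (81 / 171) = 1/2

Interpretation: for a small percentage change in X, the percentage change in Y is approximately 0.50 times as large.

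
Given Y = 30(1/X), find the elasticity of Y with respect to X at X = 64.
Elasticity = -1

Elasticity = (dY/dX) · (X/Y)

dY/dX = -30/X²
At X = 64: dY/dX = -15/2048, Y = 15/32

Elasticity = (-15/2048) · (64 / (15/32)) = -1

Interpretation: for a small percentage change in X, the percentage change in Y is approximately -1.00 times as large.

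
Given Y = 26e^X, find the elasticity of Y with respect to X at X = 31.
Elasticity = 31

Elasticity = (dY/dX) · (X/Y)

dY/dX = 26·e^X
At X = 31: dY/dX = 26·e^31, Y = 26·e^31

Elasticity = (26·e^31) · (31 / (26·e^31)) = 31

Interpretation: for a small percentage change in X, the percentage change in Y is approximately 31.00 times as large.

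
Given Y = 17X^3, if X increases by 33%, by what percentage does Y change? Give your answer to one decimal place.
135.3%

For Y = 17X^3:
If X → X(1 + 0.33)
Then Y → Y · (1 + 0.33)^3
     ≈ Y · 2.3526

Percentage change = ((1 + 0.33)^3 − 1) × 100% ≈ 135.3%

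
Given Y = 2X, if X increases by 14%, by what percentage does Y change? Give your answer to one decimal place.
14.0%

For Y = 2X:
If X → X(1 + 0.14)
Then Y → Y · (1 + 0.14)^1
     = Y · 1.1400

Percentage change = ((1 + 0.14)^1 − 1) × 100% = 14.0%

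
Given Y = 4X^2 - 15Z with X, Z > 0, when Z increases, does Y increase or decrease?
Y decreases

Taking the partial derivative:
∂Y/∂Z = -15

∂Y/∂Z = -15 < 0 (assuming positive values)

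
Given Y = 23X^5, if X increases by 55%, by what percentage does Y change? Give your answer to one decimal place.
794.7%

For Y = 23X^5:
If X → X(1 + 0.55)
Then Y → Y · (1 + 0.55)^5
     ≈ Y · 8.9466

Percentage change = ((1 + 0.55)^5 − 1) × 100% ≈ 794.7%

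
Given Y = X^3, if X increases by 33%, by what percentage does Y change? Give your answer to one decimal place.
135.3%

For Y = X^3:
If X → X(1 + 0.33)
Then Y → Y · (1 + 0.33)^3
     ≈ Y · 2.3526

Percentage change = ((1 + 0.33)^3 − 1) × 100% ≈ 135.3%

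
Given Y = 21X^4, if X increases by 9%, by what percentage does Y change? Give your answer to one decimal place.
41.2%

For Y = 21X^4:
If X → X(1 + 0.09)
Then Y → Y · (1 + 0.09)^4
     ≈ Y · 1.4116

Percentage change = ((1 + 0.09)^4 − 1) × 100% ≈ 41.2%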